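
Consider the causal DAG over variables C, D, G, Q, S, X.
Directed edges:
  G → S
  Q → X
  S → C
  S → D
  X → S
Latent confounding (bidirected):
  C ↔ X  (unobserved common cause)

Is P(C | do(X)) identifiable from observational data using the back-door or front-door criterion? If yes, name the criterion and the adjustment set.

desc(X)\{X}={C,D,S}; candidates ⊆ {G,Q}.
X↔C: latent back-door arc(s) into X.
size 0: {}; under {} X still reaches {C,Q} ∋ C.
size 1: {G}, {Q}; under {G} X still reaches {C,Q} ∋ C.
size 2: {G,Q}; under {G,Q} X still reaches {C} ∋ C.
X↔C cannot be blocked by any observed set — no back-door set.
{S}: (i) intercepts every directed X→C path; (ii) no back-door X→{S}; (iii) {X} blocks every back-door {S}→C. Front-door holds.
P(C|do(X)) = Σ_{S} P(S|X) Σ_{X'} P(C|S,X')P(X').

P(C|do(X)): frontdoor, adjust for {S}.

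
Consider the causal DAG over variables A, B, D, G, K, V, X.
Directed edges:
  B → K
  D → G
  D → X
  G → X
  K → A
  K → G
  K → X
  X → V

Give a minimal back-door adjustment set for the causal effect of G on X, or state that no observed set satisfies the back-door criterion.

G→X: minimal back-door set {D, K}.

desc(G)\{G}={V,X}; candidates ⊆ {A,B,D,K}.
size 0: {}; under {} G still reaches {A,B,D,K,V,X} ∋ X.
size 1: {A}, {B}, {D} …(+1); under {A} G still reaches {B,D,K,V,X} ∋ X.
{D,K}: G⊥X given {D,K} in G with G→· removed — back-door holds.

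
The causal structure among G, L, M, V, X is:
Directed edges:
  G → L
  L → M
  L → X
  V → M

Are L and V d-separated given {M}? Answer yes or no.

Bayes-Ball from L | {M} reaches {G,V,X}.
V ∈ reach(L|{M}) ⇒ L ⊥̸ V | {M}.

No — L and V are d-connected given {M}.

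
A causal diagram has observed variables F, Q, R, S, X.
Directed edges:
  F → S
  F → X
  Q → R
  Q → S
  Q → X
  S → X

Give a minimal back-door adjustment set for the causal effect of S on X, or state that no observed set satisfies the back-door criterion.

S→X: minimal back-door set {F, Q}.

desc(S)\{S}={X}; candidates ⊆ {F,Q,R}.
size 0: {}; under {} S still reaches {F,Q,R,X} ∋ X.
size 1: {F}, {Q}, {R}; under {F} S still reaches {Q,R,X} ∋ X.
{F,Q}: S⊥X given {F,Q} in G with S→· removed — back-door holds.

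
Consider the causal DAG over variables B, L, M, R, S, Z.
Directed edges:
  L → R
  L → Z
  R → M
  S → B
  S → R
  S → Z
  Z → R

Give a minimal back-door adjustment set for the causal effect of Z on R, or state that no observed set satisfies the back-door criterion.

desc(Z)\{Z}={M,R}; candidates ⊆ {B,L,S}.
size 0: {}; under {} Z still reaches {B,L,M,R,S} ∋ R.
size 1: {B}, {L}, {S}; under {B} Z still reaches {L,M,R,S} ∋ R.
{L,S}: Z⊥R given {L,S} in G with Z→· removed — back-door holds.

Z→R: minimal back-door set {L, S}.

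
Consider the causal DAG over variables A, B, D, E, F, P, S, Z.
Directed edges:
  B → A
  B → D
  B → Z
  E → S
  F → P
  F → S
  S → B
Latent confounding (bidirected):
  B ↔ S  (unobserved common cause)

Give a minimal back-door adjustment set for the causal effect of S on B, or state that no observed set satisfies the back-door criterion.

desc(S)\{S}={A,B,D,Z}; candidates ⊆ {E,F,P}.
S↔B: latent back-door arc(s) into S.
size 0: {}; under {} S still reaches {A,B,D,E,F,P,Z} ∋ B.
size 1: {E}, {F}, {P}; under {E} S still reaches {A,B,D,F,P,Z} ∋ B.
size 2: {E,F}, {E,P}, {F,P}; under {E,F} S still reaches {A,B,D,Z} ∋ B.
S↔B cannot be blocked by any observed set — no back-door set.

S→B: no observed back-door set.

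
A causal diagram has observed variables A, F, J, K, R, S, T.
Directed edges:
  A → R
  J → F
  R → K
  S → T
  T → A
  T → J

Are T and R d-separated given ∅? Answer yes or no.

No — T and R are d-connected given ∅.

Bayes-Ball from T | ∅ reaches {A,F,J,K,R,S}.
R ∈ reach(T|∅) ⇒ T ⊥̸ R | ∅.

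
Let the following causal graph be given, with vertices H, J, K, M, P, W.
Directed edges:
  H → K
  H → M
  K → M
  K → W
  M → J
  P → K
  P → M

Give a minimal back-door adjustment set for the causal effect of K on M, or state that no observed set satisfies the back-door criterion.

desc(K)\{K}={J,M,W}; candidates ⊆ {H,P}.
size 0: {}; under {} K still reaches {H,J,M,P} ∋ M.
size 1: {H}, {P}; under {H} K still reaches {J,M,P} ∋ M.
{H,P}: K⊥M given {H,P} in G with K→· removed — back-door holds.

K→M: minimal back-door set {H, P}.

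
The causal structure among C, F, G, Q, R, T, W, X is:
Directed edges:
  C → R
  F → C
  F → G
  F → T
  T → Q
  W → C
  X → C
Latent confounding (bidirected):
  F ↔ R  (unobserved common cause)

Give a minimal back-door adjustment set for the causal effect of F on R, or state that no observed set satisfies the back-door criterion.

F→R: no observed back-door set.

desc(F)\{F}={C,G,Q,R,T}; candidates ⊆ {W,X}.
F↔R: latent back-door arc(s) into F.
size 0: {}; under {} F still reaches {R} ∋ R.
size 1: {W}, {X}; under {W} F still reaches {R} ∋ R.
size 2: {W,X}; under {W,X} F still reaches {R} ∋ R.
F↔R cannot be blocked by any observed set — no back-door set.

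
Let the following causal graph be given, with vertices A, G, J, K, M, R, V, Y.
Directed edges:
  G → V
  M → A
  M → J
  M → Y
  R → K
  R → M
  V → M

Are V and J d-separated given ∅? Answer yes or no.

Bayes-Ball from V | ∅ reaches {A,G,J,M,Y}.
J ∈ reach(V|∅) ⇒ V ⊥̸ J | ∅.

No — V and J are d-connected given ∅.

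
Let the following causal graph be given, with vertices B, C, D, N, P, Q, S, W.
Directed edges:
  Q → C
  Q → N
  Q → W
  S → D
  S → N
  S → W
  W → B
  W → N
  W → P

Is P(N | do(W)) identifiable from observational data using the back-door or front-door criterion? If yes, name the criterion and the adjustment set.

desc(W)\{W}={B,N,P}; candidates ⊆ {C,D,Q,S}.
size 0: {}; under {} W still reaches {C,D,N,Q,S} ∋ N.
size 1: {C}, {D}, {Q} …(+1); under {C} W still reaches {D,N,Q,S} ∋ N.
{Q,S}: W⊥N given {Q,S} in G with W→· removed — back-door holds.
P(N|do(W)) = Σ_{Q,S} P(N|W,Q,S)·P(Q,S).

P(N|do(W)): backdoor, adjust for {Q, S}.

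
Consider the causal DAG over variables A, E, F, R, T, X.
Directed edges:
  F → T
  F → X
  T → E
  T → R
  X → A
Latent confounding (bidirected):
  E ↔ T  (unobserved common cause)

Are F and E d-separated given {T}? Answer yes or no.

Bayes-Ball from F | {T} reaches {A,E,X}.
E ∈ reach(F|{T}) ⇒ F ⊥̸ E | {T}.

No — F and E are d-connected given {T}.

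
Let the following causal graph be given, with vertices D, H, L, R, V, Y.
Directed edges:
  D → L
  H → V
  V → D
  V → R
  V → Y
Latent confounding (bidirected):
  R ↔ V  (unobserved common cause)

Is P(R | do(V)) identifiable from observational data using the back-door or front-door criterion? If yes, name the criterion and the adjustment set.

P(R|do(V)): not identifiable (no BD/FD set).

desc(V)\{V}={D,L,R,Y}; candidates ⊆ {H}.
V↔R: latent back-door arc(s) into V.
size 0: {}; under {} V still reaches {H,R} ∋ R.
size 1: {H}; under {H} V still reaches {R} ∋ R.
V↔R cannot be blocked by any observed set — no back-door set.
No mediator lies on a directed V→…→R path.
Neither criterion identifies P(R|do(V)) in this graph.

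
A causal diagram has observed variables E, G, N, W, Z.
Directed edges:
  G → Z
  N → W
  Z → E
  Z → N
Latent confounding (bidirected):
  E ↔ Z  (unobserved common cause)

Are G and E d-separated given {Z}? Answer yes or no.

No — G and E are d-connected given {Z}.

Bayes-Ball from G | {Z} reaches {E}.
E ∈ reach(G|{Z}) ⇒ G ⊥̸ E | {Z}.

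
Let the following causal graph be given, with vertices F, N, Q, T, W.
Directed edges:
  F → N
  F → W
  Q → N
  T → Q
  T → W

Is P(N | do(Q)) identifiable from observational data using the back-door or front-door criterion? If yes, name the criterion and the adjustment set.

P(N|do(Q)): backdoor, adjust for ∅.

desc(Q)\{Q}={N}; candidates ⊆ {F,T,W}.
∅: Q⊥N given ∅ in G with Q→· removed — back-door holds.
P(N|do(Q)) = P(N|Q) — no adjustment needed.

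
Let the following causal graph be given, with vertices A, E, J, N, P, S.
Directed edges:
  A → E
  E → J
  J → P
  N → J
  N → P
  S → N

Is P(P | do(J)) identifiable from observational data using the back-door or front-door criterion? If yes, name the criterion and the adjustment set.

desc(J)\{J}={P}; candidates ⊆ {A,E,N,S}.
size 0: {}; under {} J still reaches {A,E,N,P,S} ∋ P.
{N}: J⊥P given {N} in G with J→· removed — back-door holds.
P(P|do(J)) = Σ_{N} P(P|J,N)·P(N).

P(P|do(J)): backdoor, adjust for {N}.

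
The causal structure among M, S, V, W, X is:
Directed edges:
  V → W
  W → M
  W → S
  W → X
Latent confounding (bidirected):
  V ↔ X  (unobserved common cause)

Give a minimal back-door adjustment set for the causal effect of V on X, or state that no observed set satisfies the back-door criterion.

desc(V)\{V}={M,S,W,X}; candidates ⊆ {—}.
V↔X: latent back-door arc(s) into V.
size 0: {}; under {} V still reaches {X} ∋ X.
V↔X cannot be blocked by any observed set — no back-door set.

V→X: no observed back-door set.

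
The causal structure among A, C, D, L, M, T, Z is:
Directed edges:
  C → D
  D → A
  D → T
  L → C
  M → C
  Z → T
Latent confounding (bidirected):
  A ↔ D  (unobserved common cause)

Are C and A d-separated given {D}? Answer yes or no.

Bayes-Ball from C | {D} reaches {A,L,M}.
A ∈ reach(C|{D}) ⇒ C ⊥̸ A | {D}.

No — C and A are d-connected given {D}.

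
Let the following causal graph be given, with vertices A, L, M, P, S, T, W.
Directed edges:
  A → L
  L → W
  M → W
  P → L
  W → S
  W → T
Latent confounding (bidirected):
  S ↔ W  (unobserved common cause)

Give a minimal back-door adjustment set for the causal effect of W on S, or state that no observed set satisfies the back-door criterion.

desc(W)\{W}={S,T}; candidates ⊆ {A,L,M,P}.
W↔S: latent back-door arc(s) into W.
size 0: {}; under {} W still reaches {A,L,M,P,S} ∋ S.
size 1: {A}, {L}, {M} …(+1); under {A} W still reaches {L,M,P,S} ∋ S.
size 2: {A,L}, {A,M}, {A,P} …(+3); under {A,L} W still reaches {M,S} ∋ S.
W↔S cannot be blocked by any observed set — no back-door set.

W→S: no observed back-door set.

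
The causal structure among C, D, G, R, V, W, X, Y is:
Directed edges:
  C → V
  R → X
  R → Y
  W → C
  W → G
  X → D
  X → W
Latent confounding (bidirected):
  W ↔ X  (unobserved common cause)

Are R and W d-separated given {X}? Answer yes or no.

No — R and W are d-connected given {X}.

Bayes-Ball from R | {X} reaches {C,G,V,W,Y}.
W ∈ reach(R|{X}) ⇒ R ⊥̸ W | {X}.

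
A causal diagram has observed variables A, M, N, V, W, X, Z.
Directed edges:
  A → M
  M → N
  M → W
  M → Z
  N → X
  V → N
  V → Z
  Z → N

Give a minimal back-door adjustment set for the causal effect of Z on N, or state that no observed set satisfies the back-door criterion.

Z→N: minimal back-door set {M, V}.

desc(Z)\{Z}={N,X}; candidates ⊆ {A,M,V,W}.
size 0: {}; under {} Z still reaches {A,M,N,V,W,X} ∋ N.
size 1: {A}, {M}, {V} …(+1); under {A} Z still reaches {M,N,V,W,X} ∋ N.
{M,V}: Z⊥N given {M,V} in G with Z→· removed — back-door holds.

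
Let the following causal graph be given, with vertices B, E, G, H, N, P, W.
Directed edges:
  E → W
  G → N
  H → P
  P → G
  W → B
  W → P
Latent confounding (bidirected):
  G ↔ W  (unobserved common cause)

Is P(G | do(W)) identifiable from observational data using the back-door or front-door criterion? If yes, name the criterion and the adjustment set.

desc(W)\{W}={B,G,N,P}; candidates ⊆ {E,H}.
W↔G: latent back-door arc(s) into W.
size 0: {}; under {} W still reaches {E,G,N} ∋ G.
size 1: {E}, {H}; under {E} W still reaches {G,N} ∋ G.
size 2: {E,H}; under {E,H} W still reaches {G,N} ∋ G.
W↔G cannot be blocked by any observed set — no back-door set.
{P}: (i) intercepts every directed W→G path; (ii) no back-door W→{P}; (iii) {W} blocks every back-door {P}→G. Front-door holds.
P(G|do(W)) = Σ_{P} P(P|W) Σ_{W'} P(G|P,W')P(W').

P(G|do(W)): frontdoor, adjust for {P}.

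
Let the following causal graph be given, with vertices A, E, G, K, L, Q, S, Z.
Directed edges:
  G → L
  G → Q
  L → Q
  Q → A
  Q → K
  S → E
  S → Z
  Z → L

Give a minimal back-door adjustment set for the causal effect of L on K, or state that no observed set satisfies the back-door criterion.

desc(L)\{L}={A,K,Q}; candidates ⊆ {E,G,S,Z}.
size 0: {}; under {} L still reaches {A,E,G,K,Q,S,Z} ∋ K.
{G}: L⊥K given {G} in G with L→· removed — back-door holds.

L→K: minimal back-door set {G}.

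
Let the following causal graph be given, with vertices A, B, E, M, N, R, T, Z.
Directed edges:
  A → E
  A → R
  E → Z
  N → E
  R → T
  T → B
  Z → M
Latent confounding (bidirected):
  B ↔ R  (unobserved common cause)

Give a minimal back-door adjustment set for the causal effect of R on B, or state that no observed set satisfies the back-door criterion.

R→B: no observed back-door set.

desc(R)\{R}={B,T}; candidates ⊆ {A,E,M,N,Z}.
R↔B: latent back-door arc(s) into R.
size 0: {}; under {} R still reaches {A,B,E,M,Z} ∋ B.
size 1: {A}, {E}, {M} …(+2); under {A} R still reaches {B} ∋ B.
size 2: {A,E}, {A,M}, {A,N} …(+7); under {A,E} R still reaches {B} ∋ B.
R↔B cannot be blocked by any observed set — no back-door set.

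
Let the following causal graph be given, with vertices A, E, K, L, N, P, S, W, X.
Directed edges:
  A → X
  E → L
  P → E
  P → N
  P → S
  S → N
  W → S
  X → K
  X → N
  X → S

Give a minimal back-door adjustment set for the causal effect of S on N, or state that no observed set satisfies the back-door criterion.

S→N: minimal back-door set {P, X}.

desc(S)\{S}={N}; candidates ⊆ {A,E,K,L,P,W,X}.
size 0: {}; under {} S still reaches {A,E,K,L,N,P,W,X} ∋ N.
size 1: {A}, {E}, {K} …(+4); under {A} S still reaches {E,K,L,N,P,W,X} ∋ N.
{P,X}: S⊥N given {P,X} in G with S→· removed — back-door holds.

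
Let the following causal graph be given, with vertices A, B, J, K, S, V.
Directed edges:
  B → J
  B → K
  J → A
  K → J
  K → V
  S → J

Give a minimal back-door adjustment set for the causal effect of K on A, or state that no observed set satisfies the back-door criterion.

K→A: minimal back-door set {B}.

desc(K)\{K}={A,J,V}; candidates ⊆ {B,S}.
size 0: {}; under {} K still reaches {A,B,J} ∋ A.
{B}: K⊥A given {B} in G with K→· removed — back-door holds.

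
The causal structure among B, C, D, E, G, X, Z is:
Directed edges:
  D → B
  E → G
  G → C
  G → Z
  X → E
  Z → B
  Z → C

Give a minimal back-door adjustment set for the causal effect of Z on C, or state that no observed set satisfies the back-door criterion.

desc(Z)\{Z}={B,C}; candidates ⊆ {D,E,G,X}.
size 0: {}; under {} Z still reaches {C,E,G,X} ∋ C.
{G}: Z⊥C given {G} in G with Z→· removed — back-door holds.

Z→C: minimal back-door set {G}.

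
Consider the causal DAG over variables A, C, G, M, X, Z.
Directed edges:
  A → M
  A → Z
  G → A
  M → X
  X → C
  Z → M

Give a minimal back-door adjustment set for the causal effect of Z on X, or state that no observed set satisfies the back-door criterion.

Z→X: minimal back-door set {A}.

desc(Z)\{Z}={C,M,X}; candidates ⊆ {A,G}.
size 0: {}; under {} Z still reaches {A,C,G,M,X} ∋ X.
{A}: Z⊥X given {A} in G with Z→· removed — back-door holds.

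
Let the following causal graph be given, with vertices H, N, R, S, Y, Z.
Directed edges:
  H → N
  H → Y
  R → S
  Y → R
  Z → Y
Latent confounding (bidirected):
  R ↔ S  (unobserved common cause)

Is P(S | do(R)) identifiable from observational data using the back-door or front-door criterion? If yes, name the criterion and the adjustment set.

desc(R)\{R}={S}; candidates ⊆ {H,N,Y,Z}.
R↔S: latent back-door arc(s) into R.
size 0: {}; under {} R still reaches {H,N,S,Y,Z} ∋ S.
size 1: {H}, {N}, {Y} …(+1); under {H} R still reaches {S,Y,Z} ∋ S.
size 2: {H,N}, {H,Y}, {H,Z} …(+3); under {H,N} R still reaches {S,Y,Z} ∋ S.
R↔S cannot be blocked by any observed set — no back-door set.
No mediator lies on a directed R→…→S path.
Neither criterion identifies P(S|do(R)) in this graph.

P(S|do(R)): not identifiable (no BD/FD set).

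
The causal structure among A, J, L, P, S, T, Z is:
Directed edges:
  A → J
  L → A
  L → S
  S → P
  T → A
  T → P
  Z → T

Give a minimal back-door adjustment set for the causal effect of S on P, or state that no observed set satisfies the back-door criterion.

S→P: minimal back-door set ∅.

desc(S)\{S}={P}; candidates ⊆ {A,J,L,T,Z}.
∅: S⊥P given ∅ in G with S→· removed — back-door holds.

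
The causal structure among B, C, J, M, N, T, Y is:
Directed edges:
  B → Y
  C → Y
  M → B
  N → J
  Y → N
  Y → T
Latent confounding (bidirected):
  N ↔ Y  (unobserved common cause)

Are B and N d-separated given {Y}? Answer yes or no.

No — B and N are d-connected given {Y}.

Bayes-Ball from B | {Y} reaches {C,J,M,N}.
N ∈ reach(B|{Y}) ⇒ B ⊥̸ N | {Y}.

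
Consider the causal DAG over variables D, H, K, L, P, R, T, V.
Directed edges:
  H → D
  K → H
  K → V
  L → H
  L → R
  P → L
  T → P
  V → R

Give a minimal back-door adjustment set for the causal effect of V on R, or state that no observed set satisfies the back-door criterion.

V→R: minimal back-door set ∅.

desc(V)\{V}={R}; candidates ⊆ {D,H,K,L,P,T}.
∅: V⊥R given ∅ in G with V→· removed — back-door holds.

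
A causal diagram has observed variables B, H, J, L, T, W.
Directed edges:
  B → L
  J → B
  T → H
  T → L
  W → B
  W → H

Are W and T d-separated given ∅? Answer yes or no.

Bayes-Ball from W | ∅ reaches {B,H,L}.
T ∉ reach(W|∅) ⇒ W ⊥ T | ∅.

Yes — W ⊥ T | ∅.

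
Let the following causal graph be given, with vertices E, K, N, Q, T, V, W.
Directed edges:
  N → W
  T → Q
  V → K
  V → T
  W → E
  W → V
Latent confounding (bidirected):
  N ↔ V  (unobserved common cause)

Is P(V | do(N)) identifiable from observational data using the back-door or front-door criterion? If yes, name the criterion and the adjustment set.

desc(N)\{N}={E,K,Q,T,V,W}; candidates ⊆ {—}.
N↔V: latent back-door arc(s) into N.
size 0: {}; under {} N still reaches {K,Q,T,V} ∋ V.
N↔V cannot be blocked by any observed set — no back-door set.
{W}: (i) intercepts every directed N→V path; (ii) no back-door N→{W}; (iii) {N} blocks every back-door {W}→V. Front-door holds.
P(V|do(N)) = Σ_{W} P(W|N) Σ_{N'} P(V|W,N')P(N').

P(V|do(N)): frontdoor, adjust for {W}.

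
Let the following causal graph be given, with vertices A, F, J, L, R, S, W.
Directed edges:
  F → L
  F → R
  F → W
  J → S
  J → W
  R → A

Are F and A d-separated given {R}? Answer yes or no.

Yes — F ⊥ A | {R}.

Bayes-Ball from F | {R} reaches {L,W}.
A ∉ reach(F|{R}) ⇒ F ⊥ A | {R}.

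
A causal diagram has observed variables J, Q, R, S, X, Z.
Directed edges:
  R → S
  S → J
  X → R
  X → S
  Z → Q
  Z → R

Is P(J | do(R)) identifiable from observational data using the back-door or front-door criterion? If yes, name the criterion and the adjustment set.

desc(R)\{R}={J,S}; candidates ⊆ {Q,X,Z}.
size 0: {}; under {} R still reaches {J,Q,S,X,Z} ∋ J.
{X}: R⊥J given {X} in G with R→· removed — back-door holds.
P(J|do(R)) = Σ_{X} P(J|R,X)·P(X).

P(J|do(R)): backdoor, adjust for {X}.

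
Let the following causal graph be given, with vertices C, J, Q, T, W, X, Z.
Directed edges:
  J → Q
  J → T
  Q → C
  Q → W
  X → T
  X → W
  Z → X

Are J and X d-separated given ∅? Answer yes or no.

Bayes-Ball from J | ∅ reaches {C,Q,T,W}.
X ∉ reach(J|∅) ⇒ J ⊥ X | ∅.

Yes — J ⊥ X | ∅.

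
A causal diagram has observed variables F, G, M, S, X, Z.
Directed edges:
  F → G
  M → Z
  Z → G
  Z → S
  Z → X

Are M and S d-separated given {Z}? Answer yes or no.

Bayes-Ball from M | {Z} reaches ∅.
S ∉ reach(M|{Z}) ⇒ M ⊥ S | {Z}.

Yes — M ⊥ S | {Z}.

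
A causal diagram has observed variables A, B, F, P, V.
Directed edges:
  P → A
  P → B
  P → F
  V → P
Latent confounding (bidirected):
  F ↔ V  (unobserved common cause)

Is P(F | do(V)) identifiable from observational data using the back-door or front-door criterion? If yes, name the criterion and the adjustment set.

P(F|do(V)): frontdoor, adjust for {P}.

desc(V)\{V}={A,B,F,P}; candidates ⊆ {—}.
V↔F: latent back-door arc(s) into V.
size 0: {}; under {} V still reaches {F} ∋ F.
V↔F cannot be blocked by any observed set — no back-door set.
{P}: (i) intercepts every directed V→F path; (ii) no back-door V→{P}; (iii) {V} blocks every back-door {P}→F. Front-door holds.
P(F|do(V)) = Σ_{P} P(P|V) Σ_{V'} P(F|P,V')P(V').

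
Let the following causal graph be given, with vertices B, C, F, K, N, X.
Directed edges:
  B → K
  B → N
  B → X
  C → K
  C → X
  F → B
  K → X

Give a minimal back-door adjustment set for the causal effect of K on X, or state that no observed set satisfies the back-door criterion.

K→X: minimal back-door set {B, C}.

desc(K)\{K}={X}; candidates ⊆ {B,C,F,N}.
size 0: {}; under {} K still reaches {B,C,F,N,X} ∋ X.
size 1: {B}, {C}, {F} …(+1); under {B} K still reaches {C,X} ∋ X.
{B,C}: K⊥X given {B,C} in G with K→· removed — back-door holds.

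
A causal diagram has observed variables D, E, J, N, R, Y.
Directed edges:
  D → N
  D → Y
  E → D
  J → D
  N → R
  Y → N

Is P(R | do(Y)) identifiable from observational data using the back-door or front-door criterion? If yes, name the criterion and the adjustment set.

P(R|do(Y)): backdoor, adjust for {D}.

desc(Y)\{Y}={N,R}; candidates ⊆ {D,E,J}.
size 0: {}; under {} Y still reaches {D,E,J,N,R} ∋ R.
{D}: Y⊥R given {D} in G with Y→· removed — back-door holds.
P(R|do(Y)) = Σ_{D} P(R|Y,D)·P(D).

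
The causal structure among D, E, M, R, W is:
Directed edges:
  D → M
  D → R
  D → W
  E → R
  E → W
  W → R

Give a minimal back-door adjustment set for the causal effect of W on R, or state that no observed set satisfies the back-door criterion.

desc(W)\{W}={R}; candidates ⊆ {D,E,M}.
size 0: {}; under {} W still reaches {D,E,M,R} ∋ R.
size 1: {D}, {E}, {M}; under {D} W still reaches {E,R} ∋ R.
{D,E}: W⊥R given {D,E} in G with W→· removed — back-door holds.

W→R: minimal back-door set {D, E}.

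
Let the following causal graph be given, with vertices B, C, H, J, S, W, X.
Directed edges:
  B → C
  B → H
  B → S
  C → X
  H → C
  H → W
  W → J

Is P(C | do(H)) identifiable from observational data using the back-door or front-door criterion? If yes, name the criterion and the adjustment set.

P(C|do(H)): backdoor, adjust for {B}.

desc(H)\{H}={C,J,W,X}; candidates ⊆ {B,S}.
size 0: {}; under {} H still reaches {B,C,S,X} ∋ C.
{B}: H⊥C given {B} in G with H→· removed — back-door holds.
P(C|do(H)) = Σ_{B} P(C|H,B)·P(B).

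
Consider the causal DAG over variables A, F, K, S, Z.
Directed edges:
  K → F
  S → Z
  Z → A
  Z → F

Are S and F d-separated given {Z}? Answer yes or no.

Bayes-Ball from S | {Z} reaches ∅.
F ∉ reach(S|{Z}) ⇒ S ⊥ F | {Z}.

Yes — S ⊥ F | {Z}.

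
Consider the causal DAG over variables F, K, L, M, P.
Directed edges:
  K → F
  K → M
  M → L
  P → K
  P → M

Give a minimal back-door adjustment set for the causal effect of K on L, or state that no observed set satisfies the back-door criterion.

K→L: minimal back-door set {P}.

desc(K)\{K}={F,L,M}; candidates ⊆ {P}.
size 0: {}; under {} K still reaches {L,M,P} ∋ L.
{P}: K⊥L given {P} in G with K→· removed — back-door holds.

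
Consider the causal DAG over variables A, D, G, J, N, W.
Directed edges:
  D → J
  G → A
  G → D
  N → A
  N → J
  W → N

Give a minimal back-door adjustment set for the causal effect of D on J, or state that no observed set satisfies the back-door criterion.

desc(D)\{D}={J}; candidates ⊆ {A,G,N,W}.
∅: D⊥J given ∅ in G with D→· removed — back-door holds.

D→J: minimal back-door set ∅.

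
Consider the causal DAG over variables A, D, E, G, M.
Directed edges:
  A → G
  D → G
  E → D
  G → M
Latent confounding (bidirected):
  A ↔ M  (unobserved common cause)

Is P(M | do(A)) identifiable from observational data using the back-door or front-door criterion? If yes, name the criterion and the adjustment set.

P(M|do(A)): frontdoor, adjust for {G}.

desc(A)\{A}={G,M}; candidates ⊆ {D,E}.
A↔M: latent back-door arc(s) into A.
size 0: {}; under {} A still reaches {M} ∋ M.
size 1: {D}, {E}; under {D} A still reaches {M} ∋ M.
size 2: {D,E}; under {D,E} A still reaches {M} ∋ M.
A↔M cannot be blocked by any observed set — no back-door set.
{G}: (i) intercepts every directed A→M path; (ii) no back-door A→{G}; (iii) {A} blocks every back-door {G}→M. Front-door holds.
P(M|do(A)) = Σ_{G} P(G|A) Σ_{A'} P(M|G,A')P(A').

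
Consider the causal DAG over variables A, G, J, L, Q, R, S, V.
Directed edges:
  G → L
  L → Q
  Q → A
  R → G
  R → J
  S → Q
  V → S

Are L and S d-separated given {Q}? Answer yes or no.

No — L and S are d-connected given {Q}.

Bayes-Ball from L | {Q} reaches {G,J,R,S,V}.
S ∈ reach(L|{Q}) ⇒ L ⊥̸ S | {Q}.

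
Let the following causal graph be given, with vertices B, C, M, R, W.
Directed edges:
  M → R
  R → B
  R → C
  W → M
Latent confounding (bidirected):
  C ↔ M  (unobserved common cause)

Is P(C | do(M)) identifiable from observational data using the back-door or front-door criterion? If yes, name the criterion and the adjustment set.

P(C|do(M)): frontdoor, adjust for {R}.

desc(M)\{M}={B,C,R}; candidates ⊆ {W}.
M↔C: latent back-door arc(s) into M.
size 0: {}; under {} M still reaches {C,W} ∋ C.
size 1: {W}; under {W} M still reaches {C} ∋ C.
M↔C cannot be blocked by any observed set — no back-door set.
{R}: (i) intercepts every directed M→C path; (ii) no back-door M→{R}; (iii) {M} blocks every back-door {R}→C. Front-door holds.
P(C|do(M)) = Σ_{R} P(R|M) Σ_{M'} P(C|R,M')P(M').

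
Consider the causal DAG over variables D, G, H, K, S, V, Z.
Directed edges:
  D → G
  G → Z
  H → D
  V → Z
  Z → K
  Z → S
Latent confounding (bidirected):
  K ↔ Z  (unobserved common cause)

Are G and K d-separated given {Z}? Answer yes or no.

No — G and K are d-connected given {Z}.

Bayes-Ball from G | {Z} reaches {D,H,K,V}.
K ∈ reach(G|{Z}) ⇒ G ⊥̸ K | {Z}.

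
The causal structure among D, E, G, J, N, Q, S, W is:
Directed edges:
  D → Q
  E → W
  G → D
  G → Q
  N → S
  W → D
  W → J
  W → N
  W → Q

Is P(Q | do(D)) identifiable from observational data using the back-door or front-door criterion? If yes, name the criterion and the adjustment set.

P(Q|do(D)): backdoor, adjust for {G, W}.

desc(D)\{D}={Q}; candidates ⊆ {E,G,J,N,S,W}.
size 0: {}; under {} D still reaches {E,G,J,N,Q,S,W} ∋ Q.
size 1: {E}, {G}, {J} …(+3); under {E} D still reaches {G,J,N,Q,S,W} ∋ Q.
{G,W}: D⊥Q given {G,W} in G with D→· removed — back-door holds.
P(Q|do(D)) = Σ_{G,W} P(Q|D,G,W)·P(G,W).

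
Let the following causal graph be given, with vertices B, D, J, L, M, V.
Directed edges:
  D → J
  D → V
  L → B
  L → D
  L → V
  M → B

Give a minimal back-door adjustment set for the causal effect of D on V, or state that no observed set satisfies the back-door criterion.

desc(D)\{D}={J,V}; candidates ⊆ {B,L,M}.
size 0: {}; under {} D still reaches {B,L,V} ∋ V.
{L}: D⊥V given {L} in G with D→· removed — back-door holds.

D→V: minimal back-door set {L}.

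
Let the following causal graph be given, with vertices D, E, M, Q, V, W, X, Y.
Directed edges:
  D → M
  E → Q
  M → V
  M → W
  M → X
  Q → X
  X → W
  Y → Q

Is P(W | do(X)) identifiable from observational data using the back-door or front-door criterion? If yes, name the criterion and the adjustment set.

P(W|do(X)): backdoor, adjust for {M}.

desc(X)\{X}={W}; candidates ⊆ {D,E,M,Q,V,Y}.
size 0: {}; under {} X still reaches {D,E,M,Q,V,W,Y} ∋ W.
{M}: X⊥W given {M} in G with X→· removed — back-door holds.
P(W|do(X)) = Σ_{M} P(W|X,M)·P(M).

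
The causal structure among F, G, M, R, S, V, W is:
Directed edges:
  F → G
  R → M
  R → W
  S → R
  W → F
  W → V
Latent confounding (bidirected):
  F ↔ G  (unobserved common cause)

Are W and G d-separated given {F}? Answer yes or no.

No — W and G are d-connected given {F}.

Bayes-Ball from W | {F} reaches {G,M,R,S,V}.
G ∈ reach(W|{F}) ⇒ W ⊥̸ G | {F}.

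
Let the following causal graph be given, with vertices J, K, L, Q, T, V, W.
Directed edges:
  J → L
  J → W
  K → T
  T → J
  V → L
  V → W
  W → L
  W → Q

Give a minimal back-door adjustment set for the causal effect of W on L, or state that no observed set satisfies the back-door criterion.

W→L: minimal back-door set {J, V}.

desc(W)\{W}={L,Q}; candidates ⊆ {J,K,T,V}.
size 0: {}; under {} W still reaches {J,K,L,T,V} ∋ L.
size 1: {J}, {K}, {T} …(+1); under {J} W still reaches {L,V} ∋ L.
{J,V}: W⊥L given {J,V} in G with W→· removed — back-door holds.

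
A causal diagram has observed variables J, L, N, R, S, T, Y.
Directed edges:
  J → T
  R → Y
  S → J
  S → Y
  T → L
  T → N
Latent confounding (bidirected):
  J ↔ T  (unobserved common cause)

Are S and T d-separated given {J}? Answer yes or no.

Bayes-Ball from S | {J} reaches {L,N,T,Y}.
T ∈ reach(S|{J}) ⇒ S ⊥̸ T | {J}.

No — S and T are d-connected given {J}.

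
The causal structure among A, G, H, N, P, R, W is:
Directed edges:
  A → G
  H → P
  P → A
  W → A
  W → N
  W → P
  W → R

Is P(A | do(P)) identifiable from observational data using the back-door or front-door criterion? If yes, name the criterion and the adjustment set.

desc(P)\{P}={A,G}; candidates ⊆ {H,N,R,W}.
size 0: {}; under {} P still reaches {A,G,H,N,R,W} ∋ A.
{W}: P⊥A given {W} in G with P→· removed — back-door holds.
P(A|do(P)) = Σ_{W} P(A|P,W)·P(W).

P(A|do(P)): backdoor, adjust for {W}.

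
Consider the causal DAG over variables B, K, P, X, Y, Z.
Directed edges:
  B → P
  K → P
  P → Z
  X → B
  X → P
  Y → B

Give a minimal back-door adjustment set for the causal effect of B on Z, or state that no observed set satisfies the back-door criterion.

B→Z: minimal back-door set {X}.

desc(B)\{B}={P,Z}; candidates ⊆ {K,X,Y}.
size 0: {}; under {} B still reaches {P,X,Y,Z} ∋ Z.
{X}: B⊥Z given {X} in G with B→· removed — back-door holds.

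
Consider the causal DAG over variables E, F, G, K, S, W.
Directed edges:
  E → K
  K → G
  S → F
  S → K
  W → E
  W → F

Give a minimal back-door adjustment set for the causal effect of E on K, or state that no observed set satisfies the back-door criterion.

desc(E)\{E}={G,K}; candidates ⊆ {F,S,W}.
∅: E⊥K given ∅ in G with E→· removed — back-door holds.

E→K: minimal back-door set ∅.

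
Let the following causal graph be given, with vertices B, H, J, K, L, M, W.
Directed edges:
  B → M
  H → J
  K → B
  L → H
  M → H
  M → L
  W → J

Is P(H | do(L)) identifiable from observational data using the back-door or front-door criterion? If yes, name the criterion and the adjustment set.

P(H|do(L)): backdoor, adjust for {M}.

desc(L)\{L}={H,J}; candidates ⊆ {B,K,M,W}.
size 0: {}; under {} L still reaches {B,H,J,K,M} ∋ H.
{M}: L⊥H given {M} in G with L→· removed — back-door holds.
P(H|do(L)) = Σ_{M} P(H|L,M)·P(M).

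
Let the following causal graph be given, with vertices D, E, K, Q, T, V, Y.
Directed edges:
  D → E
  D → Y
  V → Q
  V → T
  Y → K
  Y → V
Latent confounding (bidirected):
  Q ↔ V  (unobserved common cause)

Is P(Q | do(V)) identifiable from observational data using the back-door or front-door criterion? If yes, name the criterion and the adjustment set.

P(Q|do(V)): not identifiable (no BD/FD set).

desc(V)\{V}={Q,T}; candidates ⊆ {D,E,K,Y}.
V↔Q: latent back-door arc(s) into V.
size 0: {}; under {} V still reaches {D,E,K,Q,Y} ∋ Q.
size 1: {D}, {E}, {K} …(+1); under {D} V still reaches {K,Q,Y} ∋ Q.
size 2: {D,E}, {D,K}, {D,Y} …(+3); under {D,E} V still reaches {K,Q,Y} ∋ Q.
V↔Q cannot be blocked by any observed set — no back-door set.
No mediator lies on a directed V→…→Q path.
Neither criterion identifies P(Q|do(V)) in this graph.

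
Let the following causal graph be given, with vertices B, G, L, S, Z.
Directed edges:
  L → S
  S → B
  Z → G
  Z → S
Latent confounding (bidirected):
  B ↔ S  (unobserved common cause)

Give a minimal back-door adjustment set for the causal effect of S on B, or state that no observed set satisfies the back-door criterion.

desc(S)\{S}={B}; candidates ⊆ {G,L,Z}.
S↔B: latent back-door arc(s) into S.
size 0: {}; under {} S still reaches {B,G,L,Z} ∋ B.
size 1: {G}, {L}, {Z}; under {G} S still reaches {B,L,Z} ∋ B.
size 2: {G,L}, {G,Z}, {L,Z}; under {G,L} S still reaches {B,Z} ∋ B.
S↔B cannot be blocked by any observed set — no back-door set.

S→B: no observed back-door set.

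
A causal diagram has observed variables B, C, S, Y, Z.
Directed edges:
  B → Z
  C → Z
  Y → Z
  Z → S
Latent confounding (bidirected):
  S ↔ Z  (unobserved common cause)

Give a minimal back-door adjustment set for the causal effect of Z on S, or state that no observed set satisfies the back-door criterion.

desc(Z)\{Z}={S}; candidates ⊆ {B,C,Y}.
Z↔S: latent back-door arc(s) into Z.
size 0: {}; under {} Z still reaches {B,C,S,Y} ∋ S.
size 1: {B}, {C}, {Y}; under {B} Z still reaches {C,S,Y} ∋ S.
size 2: {B,C}, {B,Y}, {C,Y}; under {B,C} Z still reaches {S,Y} ∋ S.
Z↔S cannot be blocked by any observed set — no back-door set.

Z→S: no observed back-door set.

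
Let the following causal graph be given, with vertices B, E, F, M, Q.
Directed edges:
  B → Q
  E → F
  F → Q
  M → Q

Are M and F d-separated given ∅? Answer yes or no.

Yes — M ⊥ F | ∅.

Bayes-Ball from M | ∅ reaches {Q}.
F ∉ reach(M|∅) ⇒ M ⊥ F | ∅.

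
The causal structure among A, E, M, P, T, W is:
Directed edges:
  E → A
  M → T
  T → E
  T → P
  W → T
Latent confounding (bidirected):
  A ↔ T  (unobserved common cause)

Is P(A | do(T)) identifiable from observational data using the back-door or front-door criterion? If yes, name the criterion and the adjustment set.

desc(T)\{T}={A,E,P}; candidates ⊆ {M,W}.
T↔A: latent back-door arc(s) into T.
size 0: {}; under {} T still reaches {A,M,W} ∋ A.
size 1: {M}, {W}; under {M} T still reaches {A,W} ∋ A.
size 2: {M,W}; under {M,W} T still reaches {A} ∋ A.
T↔A cannot be blocked by any observed set — no back-door set.
{E}: (i) intercepts every directed T→A path; (ii) no back-door T→{E}; (iii) {T} blocks every back-door {E}→A. Front-door holds.
P(A|do(T)) = Σ_{E} P(E|T) Σ_{T'} P(A|E,T')P(T').

P(A|do(T)): frontdoor, adjust for {E}.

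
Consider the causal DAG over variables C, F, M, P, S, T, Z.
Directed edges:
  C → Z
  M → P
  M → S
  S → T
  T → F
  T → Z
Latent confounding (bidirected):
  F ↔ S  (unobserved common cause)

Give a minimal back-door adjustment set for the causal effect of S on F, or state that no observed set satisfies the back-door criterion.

S→F: no observed back-door set.

desc(S)\{S}={F,T,Z}; candidates ⊆ {C,M,P}.
S↔F: latent back-door arc(s) into S.
size 0: {}; under {} S still reaches {F,M,P} ∋ F.
size 1: {C}, {M}, {P}; under {C} S still reaches {F,M,P} ∋ F.
size 2: {C,M}, {C,P}, {M,P}; under {C,M} S still reaches {F} ∋ F.
S↔F cannot be blocked by any observed set — no back-door set.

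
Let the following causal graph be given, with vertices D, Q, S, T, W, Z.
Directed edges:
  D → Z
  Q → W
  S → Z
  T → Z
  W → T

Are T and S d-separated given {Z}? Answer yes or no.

No — T and S are d-connected given {Z}.

Bayes-Ball from T | {Z} reaches {D,Q,S,W}.
S ∈ reach(T|{Z}) ⇒ T ⊥̸ S | {Z}.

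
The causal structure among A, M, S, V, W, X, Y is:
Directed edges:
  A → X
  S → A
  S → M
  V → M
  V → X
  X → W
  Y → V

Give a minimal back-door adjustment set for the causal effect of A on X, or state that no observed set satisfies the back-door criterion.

desc(A)\{A}={W,X}; candidates ⊆ {M,S,V,Y}.
∅: A⊥X given ∅ in G with A→· removed — back-door holds.

A→X: minimal back-door set ∅.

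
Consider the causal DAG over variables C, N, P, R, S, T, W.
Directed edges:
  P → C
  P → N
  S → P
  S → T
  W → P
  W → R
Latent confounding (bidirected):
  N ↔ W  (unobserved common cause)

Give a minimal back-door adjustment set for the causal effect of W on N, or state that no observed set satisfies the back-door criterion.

desc(W)\{W}={C,N,P,R}; candidates ⊆ {S,T}.
W↔N: latent back-door arc(s) into W.
size 0: {}; under {} W still reaches {N} ∋ N.
size 1: {S}, {T}; under {S} W still reaches {N} ∋ N.
size 2: {S,T}; under {S,T} W still reaches {N} ∋ N.
W↔N cannot be blocked by any observed set — no back-door set.

W→N: no observed back-door set.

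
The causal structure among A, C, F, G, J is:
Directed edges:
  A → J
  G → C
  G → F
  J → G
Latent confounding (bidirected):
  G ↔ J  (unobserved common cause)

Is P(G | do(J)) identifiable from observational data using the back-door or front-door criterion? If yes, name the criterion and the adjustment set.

P(G|do(J)): not identifiable (no BD/FD set).

desc(J)\{J}={C,F,G}; candidates ⊆ {A}.
J↔G: latent back-door arc(s) into J.
size 0: {}; under {} J still reaches {A,C,F,G} ∋ G.
size 1: {A}; under {A} J still reaches {C,F,G} ∋ G.
J↔G cannot be blocked by any observed set — no back-door set.
No mediator lies on a directed J→…→G path.
Neither criterion identifies P(G|do(J)) in this graph.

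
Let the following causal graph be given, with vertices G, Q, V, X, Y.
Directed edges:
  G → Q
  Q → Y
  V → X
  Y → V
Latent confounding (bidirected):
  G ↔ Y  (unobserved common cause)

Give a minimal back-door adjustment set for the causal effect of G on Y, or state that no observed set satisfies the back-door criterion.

desc(G)\{G}={Q,V,X,Y}; candidates ⊆ {—}.
G↔Y: latent back-door arc(s) into G.
size 0: {}; under {} G still reaches {V,X,Y} ∋ Y.
G↔Y cannot be blocked by any observed set — no back-door set.

G→Y: no observed back-door set.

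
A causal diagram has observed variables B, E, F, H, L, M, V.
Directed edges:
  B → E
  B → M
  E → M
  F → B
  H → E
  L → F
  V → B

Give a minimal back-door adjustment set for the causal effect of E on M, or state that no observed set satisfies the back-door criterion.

desc(E)\{E}={M}; candidates ⊆ {B,F,H,L,V}.
size 0: {}; under {} E still reaches {B,F,H,L,M,V} ∋ M.
{B}: E⊥M given {B} in G with E→· removed — back-door holds.

E→M: minimal back-door set {B}.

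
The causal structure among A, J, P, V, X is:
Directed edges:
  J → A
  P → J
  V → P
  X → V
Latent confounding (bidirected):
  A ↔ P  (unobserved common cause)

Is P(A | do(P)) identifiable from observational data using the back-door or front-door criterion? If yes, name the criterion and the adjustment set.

desc(P)\{P}={A,J}; candidates ⊆ {V,X}.
P↔A: latent back-door arc(s) into P.
size 0: {}; under {} P still reaches {A,V,X} ∋ A.
size 1: {V}, {X}; under {V} P still reaches {A} ∋ A.
size 2: {V,X}; under {V,X} P still reaches {A} ∋ A.
P↔A cannot be blocked by any observed set — no back-door set.
{J}: (i) intercepts every directed P→A path; (ii) no back-door P→{J}; (iii) {P} blocks every back-door {J}→A. Front-door holds.
P(A|do(P)) = Σ_{J} P(J|P) Σ_{P'} P(A|J,P')P(P').

P(A|do(P)): frontdoor, adjust for {J}.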